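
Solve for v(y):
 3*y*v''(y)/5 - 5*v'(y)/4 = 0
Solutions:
 v(y) = C1 + C2*y^(37/12)


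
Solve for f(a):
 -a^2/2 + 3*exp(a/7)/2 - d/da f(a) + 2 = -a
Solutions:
 f(a) = C1 - a^3/6 + a^2/2 + 2*a + 21*exp(a/7)/2


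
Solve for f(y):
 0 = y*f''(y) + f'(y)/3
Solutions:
 f(y) = C1 + C2*y^(2/3)


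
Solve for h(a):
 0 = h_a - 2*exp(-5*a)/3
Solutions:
 h(a) = C1 - 2*exp(-5*a)/15


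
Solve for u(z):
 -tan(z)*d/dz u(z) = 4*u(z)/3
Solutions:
 u(z) = C1/sin(z)^(4/3)


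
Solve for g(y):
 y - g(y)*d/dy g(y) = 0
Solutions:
 g(y) = -sqrt(C1 + y^2)
 g(y) = sqrt(C1 + y^2)


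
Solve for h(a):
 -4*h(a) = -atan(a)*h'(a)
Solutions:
 h(a) = C1*exp(4*Integral(1/atan(a), a))


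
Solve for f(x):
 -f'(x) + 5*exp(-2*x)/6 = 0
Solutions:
 f(x) = C1 - 5*exp(-2*x)/12


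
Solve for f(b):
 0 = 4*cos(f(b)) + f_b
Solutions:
 f(b) = pi - asin((C1 + exp(8*b))/(C1 - exp(8*b)))
 f(b) = asin((C1 + exp(8*b))/(C1 - exp(8*b)))


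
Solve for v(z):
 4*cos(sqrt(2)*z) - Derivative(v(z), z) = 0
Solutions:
 v(z) = C1 + 2*sqrt(2)*sin(sqrt(2)*z)


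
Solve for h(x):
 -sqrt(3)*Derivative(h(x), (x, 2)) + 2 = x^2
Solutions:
 h(x) = C1 + C2*x - sqrt(3)*x^4/36 + sqrt(3)*x^2/3


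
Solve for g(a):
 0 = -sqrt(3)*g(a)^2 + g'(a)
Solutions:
 g(a) = -1/(C1 + sqrt(3)*a)


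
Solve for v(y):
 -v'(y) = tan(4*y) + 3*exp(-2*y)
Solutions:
 v(y) = C1 - log(tan(4*y)^2 + 1)/8 + 3*exp(-2*y)/2


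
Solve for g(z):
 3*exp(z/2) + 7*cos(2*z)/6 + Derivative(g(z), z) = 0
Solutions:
 g(z) = C1 - 6*exp(z/2) - 7*sin(2*z)/12


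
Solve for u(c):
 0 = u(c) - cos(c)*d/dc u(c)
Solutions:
 u(c) = C1*sqrt(sin(c) + 1)/sqrt(sin(c) - 1)


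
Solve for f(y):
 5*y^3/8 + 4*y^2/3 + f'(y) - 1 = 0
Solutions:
 f(y) = C1 - 5*y^4/32 - 4*y^3/9 + y


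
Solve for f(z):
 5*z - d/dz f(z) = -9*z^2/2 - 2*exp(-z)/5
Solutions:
 f(z) = C1 + 3*z^3/2 + 5*z^2/2 - 2*exp(-z)/5


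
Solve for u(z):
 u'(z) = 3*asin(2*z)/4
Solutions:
 u(z) = C1 + 3*z*asin(2*z)/4 + 3*sqrt(1 - 4*z^2)/8


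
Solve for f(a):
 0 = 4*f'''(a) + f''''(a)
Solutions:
 f(a) = C1 + C2*a + C3*a^2 + C4*exp(-4*a)


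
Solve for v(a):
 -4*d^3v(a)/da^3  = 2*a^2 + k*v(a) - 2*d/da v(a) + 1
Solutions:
 v(a) = C1*exp(a*(3^(1/3)*(9*k + sqrt(3)*sqrt(27*k^2 - 8))^(1/3)/12 - 3^(5/6)*I*(9*k + sqrt(3)*sqrt(27*k^2 - 8))^(1/3)/12 - 2/((-3^(1/3) + 3^(5/6)*I)*(9*k + sqrt(3)*sqrt(27*k^2 - 8))^(1/3)))) + C2*exp(a*(3^(1/3)*(9*k + sqrt(3)*sqrt(27*k^2 - 8))^(1/3)/12 + 3^(5/6)*I*(9*k + sqrt(3)*sqrt(27*k^2 - 8))^(1/3)/12 + 2/((3^(1/3) + 3^(5/6)*I)*(9*k + sqrt(3)*sqrt(27*k^2 - 8))^(1/3)))) + C3*exp(-3^(1/3)*a*((9*k + sqrt(3)*sqrt(27*k^2 - 8))^(1/3) + 2*3^(1/3)/(9*k + sqrt(3)*sqrt(27*k^2 - 8))^(1/3))/6) - 2*a^2/k - 8*a/k^2 - 1/k - 16/k^3


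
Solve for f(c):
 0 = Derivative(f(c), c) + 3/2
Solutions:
 f(c) = C1 - 3*c/2


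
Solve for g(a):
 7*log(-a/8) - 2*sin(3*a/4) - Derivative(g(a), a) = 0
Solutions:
 g(a) = C1 + 7*a*log(-a) - 21*a*log(2) - 7*a + 8*cos(3*a/4)/3


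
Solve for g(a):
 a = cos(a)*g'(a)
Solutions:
 g(a) = C1 + Integral(a/cos(a), a)


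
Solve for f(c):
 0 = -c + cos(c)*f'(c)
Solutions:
 f(c) = C1 + Integral(c/cos(c), c)


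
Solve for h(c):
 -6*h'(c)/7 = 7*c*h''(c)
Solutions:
 h(c) = C1 + C2*c^(43/49)


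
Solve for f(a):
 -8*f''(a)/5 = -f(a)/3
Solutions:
 f(a) = C1*exp(-sqrt(30)*a/12) + C2*exp(sqrt(30)*a/12)


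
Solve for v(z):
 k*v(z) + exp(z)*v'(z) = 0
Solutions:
 v(z) = C1*exp(k*exp(-z))


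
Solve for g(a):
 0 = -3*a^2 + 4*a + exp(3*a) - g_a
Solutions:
 g(a) = C1 - a^3 + 2*a^2 + exp(3*a)/3


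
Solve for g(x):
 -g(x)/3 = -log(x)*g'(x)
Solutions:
 g(x) = C1*exp(li(x)/3)


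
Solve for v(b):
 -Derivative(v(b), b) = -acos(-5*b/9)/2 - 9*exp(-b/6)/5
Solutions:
 v(b) = C1 + b*acos(-5*b/9)/2 + sqrt(81 - 25*b^2)/10 - 54*exp(-b/6)/5


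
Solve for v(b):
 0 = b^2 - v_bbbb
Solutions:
 v(b) = C1 + C2*b + C3*b^2 + C4*b^3 + b^6/360


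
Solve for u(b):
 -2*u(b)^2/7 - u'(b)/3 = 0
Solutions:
 u(b) = 7/(C1 + 6*b)


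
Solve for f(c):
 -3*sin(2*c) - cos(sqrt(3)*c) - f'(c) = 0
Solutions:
 f(c) = C1 - sqrt(3)*sin(sqrt(3)*c)/3 + 3*cos(2*c)/2


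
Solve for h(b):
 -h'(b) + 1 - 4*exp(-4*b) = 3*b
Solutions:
 h(b) = C1 - 3*b^2/2 + b + exp(-4*b)


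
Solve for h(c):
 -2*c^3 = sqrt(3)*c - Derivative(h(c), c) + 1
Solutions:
 h(c) = C1 + c^4/2 + sqrt(3)*c^2/2 + c


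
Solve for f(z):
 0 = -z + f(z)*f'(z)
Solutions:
 f(z) = -sqrt(C1 + z^2)
 f(z) = sqrt(C1 + z^2)


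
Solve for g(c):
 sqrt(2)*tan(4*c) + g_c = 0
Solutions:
 g(c) = C1 + sqrt(2)*log(cos(4*c))/4


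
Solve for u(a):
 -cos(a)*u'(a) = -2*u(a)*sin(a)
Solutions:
 u(a) = C1/cos(a)^2


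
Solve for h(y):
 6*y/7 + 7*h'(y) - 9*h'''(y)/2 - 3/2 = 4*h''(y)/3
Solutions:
 h(y) = C1 + C2*exp(y*(-4 + 5*sqrt(46))/27) + C3*exp(-y*(4 + 5*sqrt(46))/27) - 3*y^2/49 + 131*y/686


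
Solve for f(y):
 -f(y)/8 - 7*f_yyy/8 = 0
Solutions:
 f(y) = C3*exp(-7^(2/3)*y/7) + (C1*sin(sqrt(3)*7^(2/3)*y/14) + C2*cos(sqrt(3)*7^(2/3)*y/14))*exp(7^(2/3)*y/14)


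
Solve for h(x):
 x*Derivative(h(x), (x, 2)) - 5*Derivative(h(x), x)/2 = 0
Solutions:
 h(x) = C1 + C2*x^(7/2)


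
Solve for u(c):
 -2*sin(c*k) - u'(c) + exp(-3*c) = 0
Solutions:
 u(c) = C1 - exp(-3*c)/3 + 2*cos(c*k)/k


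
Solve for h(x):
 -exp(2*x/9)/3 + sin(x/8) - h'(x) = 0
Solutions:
 h(x) = C1 - 3*exp(2*x/9)/2 - 8*cos(x/8)


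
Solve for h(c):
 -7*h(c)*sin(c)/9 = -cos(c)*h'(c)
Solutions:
 h(c) = C1/cos(c)^(7/9)


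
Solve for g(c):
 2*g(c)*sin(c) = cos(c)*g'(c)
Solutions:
 g(c) = C1/cos(c)^2


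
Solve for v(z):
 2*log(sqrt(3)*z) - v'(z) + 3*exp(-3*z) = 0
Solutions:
 v(z) = C1 + 2*z*log(z) + z*(-2 + log(3)) - exp(-3*z)


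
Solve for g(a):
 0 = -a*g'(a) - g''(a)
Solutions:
 g(a) = C1 + C2*erf(sqrt(2)*a/2)


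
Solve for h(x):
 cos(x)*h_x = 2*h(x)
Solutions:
 h(x) = C1*(sin(x) + 1)/(sin(x) - 1)


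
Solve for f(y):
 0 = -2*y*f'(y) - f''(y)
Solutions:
 f(y) = C1 + C2*erf(y)


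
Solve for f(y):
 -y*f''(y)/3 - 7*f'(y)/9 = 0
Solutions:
 f(y) = C1 + C2/y^(4/3)


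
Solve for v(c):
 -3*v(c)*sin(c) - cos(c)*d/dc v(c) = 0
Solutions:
 v(c) = C1*cos(c)^3


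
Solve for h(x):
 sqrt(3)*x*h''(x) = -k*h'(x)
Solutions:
 h(x) = C1 + x^(-sqrt(3)*re(k)/3 + 1)*(C2*sin(sqrt(3)*log(x)*Abs(im(k))/3) + C3*cos(sqrt(3)*log(x)*im(k)/3))


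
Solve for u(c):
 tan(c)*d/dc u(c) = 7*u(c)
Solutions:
 u(c) = C1*sin(c)^7


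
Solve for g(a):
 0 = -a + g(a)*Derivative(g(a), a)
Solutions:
 g(a) = -sqrt(C1 + a^2)
 g(a) = sqrt(C1 + a^2)


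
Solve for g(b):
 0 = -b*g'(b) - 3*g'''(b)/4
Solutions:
 g(b) = C1 + Integral(C2*airyai(-6^(2/3)*b/3) + C3*airybi(-6^(2/3)*b/3), b)


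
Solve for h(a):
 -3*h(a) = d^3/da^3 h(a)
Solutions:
 h(a) = C3*exp(-3^(1/3)*a) + (C1*sin(3^(5/6)*a/2) + C2*cos(3^(5/6)*a/2))*exp(3^(1/3)*a/2)


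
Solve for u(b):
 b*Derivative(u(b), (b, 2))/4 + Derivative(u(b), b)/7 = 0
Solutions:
 u(b) = C1 + C2*b^(3/7)


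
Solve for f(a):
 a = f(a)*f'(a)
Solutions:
 f(a) = -sqrt(C1 + a^2)
 f(a) = sqrt(C1 + a^2)


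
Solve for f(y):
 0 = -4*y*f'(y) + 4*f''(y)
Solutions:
 f(y) = C1 + C2*erfi(sqrt(2)*y/2)


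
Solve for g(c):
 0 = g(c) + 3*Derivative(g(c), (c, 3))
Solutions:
 g(c) = C3*exp(-3^(2/3)*c/3) + (C1*sin(3^(1/6)*c/2) + C2*cos(3^(1/6)*c/2))*exp(3^(2/3)*c/6)


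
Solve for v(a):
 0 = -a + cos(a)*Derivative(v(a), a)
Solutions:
 v(a) = C1 + Integral(a/cos(a), a)


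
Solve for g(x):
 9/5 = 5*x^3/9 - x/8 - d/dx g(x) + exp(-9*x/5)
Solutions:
 g(x) = C1 + 5*x^4/36 - x^2/16 - 9*x/5 - 5*exp(-9*x/5)/9


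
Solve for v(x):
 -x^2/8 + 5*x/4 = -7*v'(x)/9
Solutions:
 v(x) = C1 + 3*x^3/56 - 45*x^2/56


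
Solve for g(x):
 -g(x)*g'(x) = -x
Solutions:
 g(x) = -sqrt(C1 + x^2)
 g(x) = sqrt(C1 + x^2)


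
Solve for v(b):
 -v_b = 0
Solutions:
 v(b) = C1


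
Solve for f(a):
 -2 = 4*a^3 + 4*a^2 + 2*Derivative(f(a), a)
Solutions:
 f(a) = C1 - a^4/2 - 2*a^3/3 - a


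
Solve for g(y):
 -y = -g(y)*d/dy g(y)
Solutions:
 g(y) = -sqrt(C1 + y^2)
 g(y) = sqrt(C1 + y^2)


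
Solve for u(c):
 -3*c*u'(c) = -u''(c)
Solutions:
 u(c) = C1 + C2*erfi(sqrt(6)*c/2)


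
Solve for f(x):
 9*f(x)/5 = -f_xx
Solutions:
 f(x) = C1*sin(3*sqrt(5)*x/5) + C2*cos(3*sqrt(5)*x/5)


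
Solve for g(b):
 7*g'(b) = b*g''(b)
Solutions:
 g(b) = C1 + C2*b^8


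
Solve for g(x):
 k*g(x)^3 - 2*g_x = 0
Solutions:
 g(x) = -sqrt(-1/(C1 + k*x))
 g(x) = sqrt(-1/(C1 + k*x))


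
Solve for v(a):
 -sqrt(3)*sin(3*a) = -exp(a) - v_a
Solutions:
 v(a) = C1 - exp(a) - sqrt(3)*cos(3*a)/3


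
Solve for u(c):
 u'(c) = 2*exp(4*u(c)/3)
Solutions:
 u(c) = 3*log(-(-1/(C1 + 8*c))^(1/4)) + 3*log(3)/4
 u(c) = 3*log(-1/(C1 + 8*c))/4 + 3*log(3)/4
 u(c) = 3*log(-I*(-1/(C1 + 8*c))^(1/4)) + 3*log(3)/4
 u(c) = 3*log(I*(-1/(C1 + 8*c))^(1/4)) + 3*log(3)/4


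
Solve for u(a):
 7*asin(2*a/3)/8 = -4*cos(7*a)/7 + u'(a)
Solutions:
 u(a) = C1 + 7*a*asin(2*a/3)/8 + 7*sqrt(9 - 4*a^2)/16 + 4*sin(7*a)/49


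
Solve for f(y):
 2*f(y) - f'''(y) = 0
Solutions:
 f(y) = C3*exp(2^(1/3)*y) + (C1*sin(2^(1/3)*sqrt(3)*y/2) + C2*cos(2^(1/3)*sqrt(3)*y/2))*exp(-2^(1/3)*y/2)


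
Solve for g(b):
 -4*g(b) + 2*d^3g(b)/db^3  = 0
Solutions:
 g(b) = C3*exp(2^(1/3)*b) + (C1*sin(2^(1/3)*sqrt(3)*b/2) + C2*cos(2^(1/3)*sqrt(3)*b/2))*exp(-2^(1/3)*b/2)


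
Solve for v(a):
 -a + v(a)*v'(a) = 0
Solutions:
 v(a) = -sqrt(C1 + a^2)
 v(a) = sqrt(C1 + a^2)


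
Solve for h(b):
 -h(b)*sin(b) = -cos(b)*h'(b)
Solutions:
 h(b) = C1/cos(b)


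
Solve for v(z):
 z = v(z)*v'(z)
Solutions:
 v(z) = -sqrt(C1 + z^2)
 v(z) = sqrt(C1 + z^2)


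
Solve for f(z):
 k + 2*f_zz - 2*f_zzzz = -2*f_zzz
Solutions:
 f(z) = C1 + C2*z + C3*exp(z*(1 - sqrt(5))/2) + C4*exp(z*(1 + sqrt(5))/2) - k*z^2/4


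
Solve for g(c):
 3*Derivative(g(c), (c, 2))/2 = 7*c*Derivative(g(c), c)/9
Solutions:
 g(c) = C1 + C2*erfi(sqrt(21)*c/9)


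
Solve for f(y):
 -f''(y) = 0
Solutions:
 f(y) = C1 + C2*y


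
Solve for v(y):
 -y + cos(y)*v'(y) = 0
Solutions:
 v(y) = C1 + Integral(y/cos(y), y)


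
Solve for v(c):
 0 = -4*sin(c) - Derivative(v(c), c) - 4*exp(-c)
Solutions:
 v(c) = C1 + 4*cos(c) + 4*exp(-c)


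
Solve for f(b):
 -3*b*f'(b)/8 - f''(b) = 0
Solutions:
 f(b) = C1 + C2*erf(sqrt(3)*b/4)


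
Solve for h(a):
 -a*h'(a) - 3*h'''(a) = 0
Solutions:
 h(a) = C1 + Integral(C2*airyai(-3^(2/3)*a/3) + C3*airybi(-3^(2/3)*a/3), a)


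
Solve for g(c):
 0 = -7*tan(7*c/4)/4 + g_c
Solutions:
 g(c) = C1 - log(cos(7*c/4))


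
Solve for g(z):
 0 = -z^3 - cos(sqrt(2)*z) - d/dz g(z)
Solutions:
 g(z) = C1 - z^4/4 - sqrt(2)*sin(sqrt(2)*z)/2


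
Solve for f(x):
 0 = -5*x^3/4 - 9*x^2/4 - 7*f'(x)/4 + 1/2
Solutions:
 f(x) = C1 - 5*x^4/28 - 3*x^3/7 + 2*x/7


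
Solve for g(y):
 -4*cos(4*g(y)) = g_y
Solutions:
 g(y) = -asin((C1 + exp(32*y))/(C1 - exp(32*y)))/4 + pi/4
 g(y) = asin((C1 + exp(32*y))/(C1 - exp(32*y)))/4


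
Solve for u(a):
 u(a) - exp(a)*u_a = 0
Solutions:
 u(a) = C1*exp(-exp(-a))


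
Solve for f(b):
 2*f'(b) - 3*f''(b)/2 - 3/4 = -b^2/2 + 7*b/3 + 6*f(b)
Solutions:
 f(b) = b^2/12 - b/3 + (C1*sin(4*sqrt(2)*b/3) + C2*cos(4*sqrt(2)*b/3))*exp(2*b/3) - 5/18


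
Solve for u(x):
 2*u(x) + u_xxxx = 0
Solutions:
 u(x) = (C1*sin(2^(3/4)*x/2) + C2*cos(2^(3/4)*x/2))*exp(-2^(3/4)*x/2) + (C3*sin(2^(3/4)*x/2) + C4*cos(2^(3/4)*x/2))*exp(2^(3/4)*x/2)


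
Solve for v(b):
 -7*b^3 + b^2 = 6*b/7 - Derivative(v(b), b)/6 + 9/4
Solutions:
 v(b) = C1 + 21*b^4/2 - 2*b^3 + 18*b^2/7 + 27*b/2


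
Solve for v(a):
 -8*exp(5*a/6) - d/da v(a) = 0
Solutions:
 v(a) = C1 - 48*exp(5*a/6)/5


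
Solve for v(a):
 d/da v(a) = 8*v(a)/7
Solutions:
 v(a) = C1*exp(8*a/7)


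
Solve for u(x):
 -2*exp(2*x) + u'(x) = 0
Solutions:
 u(x) = C1 + exp(2*x)


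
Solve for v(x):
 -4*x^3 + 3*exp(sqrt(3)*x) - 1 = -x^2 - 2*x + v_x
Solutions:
 v(x) = C1 - x^4 + x^3/3 + x^2 - x + sqrt(3)*exp(sqrt(3)*x)


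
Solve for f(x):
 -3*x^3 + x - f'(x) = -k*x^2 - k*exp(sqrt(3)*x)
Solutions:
 f(x) = C1 + k*x^3/3 + sqrt(3)*k*exp(sqrt(3)*x)/3 - 3*x^4/4 + x^2/2


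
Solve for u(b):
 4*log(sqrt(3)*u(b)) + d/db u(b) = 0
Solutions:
 Integral(1/(2*log(_y) + log(3)), (_y, u(b)))/2 = C1 - b


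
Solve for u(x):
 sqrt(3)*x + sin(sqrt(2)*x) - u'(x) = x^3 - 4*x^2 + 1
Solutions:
 u(x) = C1 - x^4/4 + 4*x^3/3 + sqrt(3)*x^2/2 - x - sqrt(2)*cos(sqrt(2)*x)/2


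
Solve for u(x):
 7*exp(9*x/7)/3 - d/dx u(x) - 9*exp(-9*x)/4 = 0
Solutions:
 u(x) = C1 + 49*exp(9*x/7)/27 + exp(-9*x)/4


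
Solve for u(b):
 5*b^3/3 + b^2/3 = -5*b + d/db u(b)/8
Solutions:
 u(b) = C1 + 10*b^4/3 + 8*b^3/9 + 20*b^2


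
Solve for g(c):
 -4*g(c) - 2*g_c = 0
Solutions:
 g(c) = C1*exp(-2*c)


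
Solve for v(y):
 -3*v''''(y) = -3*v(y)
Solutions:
 v(y) = C1*exp(-y) + C2*exp(y) + C3*sin(y) + C4*cos(y)


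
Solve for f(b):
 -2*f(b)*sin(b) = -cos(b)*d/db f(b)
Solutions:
 f(b) = C1/cos(b)^2


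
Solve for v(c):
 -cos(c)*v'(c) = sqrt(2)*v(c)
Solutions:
 v(c) = C1*(sin(c) - 1)^(sqrt(2)/2)/(sin(c) + 1)^(sqrt(2)/2)


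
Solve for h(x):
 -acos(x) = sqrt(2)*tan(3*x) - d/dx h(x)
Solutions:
 h(x) = C1 + x*acos(x) - sqrt(1 - x^2) - sqrt(2)*log(cos(3*x))/3


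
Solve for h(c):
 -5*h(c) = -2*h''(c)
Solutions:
 h(c) = C1*exp(-sqrt(10)*c/2) + C2*exp(sqrt(10)*c/2)


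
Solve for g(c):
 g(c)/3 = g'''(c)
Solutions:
 g(c) = C3*exp(3^(2/3)*c/3) + (C1*sin(3^(1/6)*c/2) + C2*cos(3^(1/6)*c/2))*exp(-3^(2/3)*c/6)


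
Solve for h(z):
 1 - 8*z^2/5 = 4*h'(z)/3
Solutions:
 h(z) = C1 - 2*z^3/5 + 3*z/4


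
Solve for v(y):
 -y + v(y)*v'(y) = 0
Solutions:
 v(y) = -sqrt(C1 + y^2)
 v(y) = sqrt(C1 + y^2)


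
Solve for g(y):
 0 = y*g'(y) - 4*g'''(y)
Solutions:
 g(y) = C1 + Integral(C2*airyai(2^(1/3)*y/2) + C3*airybi(2^(1/3)*y/2), y)


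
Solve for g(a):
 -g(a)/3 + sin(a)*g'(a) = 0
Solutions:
 g(a) = C1*(cos(a) - 1)^(1/6)/(cos(a) + 1)^(1/6)


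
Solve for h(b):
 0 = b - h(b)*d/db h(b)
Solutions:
 h(b) = -sqrt(C1 + b^2)
 h(b) = sqrt(C1 + b^2)


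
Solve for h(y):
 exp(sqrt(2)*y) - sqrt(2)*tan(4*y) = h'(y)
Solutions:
 h(y) = C1 + sqrt(2)*exp(sqrt(2)*y)/2 + sqrt(2)*log(cos(4*y))/4


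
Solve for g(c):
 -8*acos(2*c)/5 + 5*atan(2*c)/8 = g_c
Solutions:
 g(c) = C1 - 8*c*acos(2*c)/5 + 5*c*atan(2*c)/8 + 4*sqrt(1 - 4*c^2)/5 - 5*log(4*c^2 + 1)/32


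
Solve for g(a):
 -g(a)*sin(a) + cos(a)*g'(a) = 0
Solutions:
 g(a) = C1/cos(a)


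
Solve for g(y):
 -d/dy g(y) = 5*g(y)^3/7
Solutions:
 g(y) = -sqrt(14)*sqrt(-1/(C1 - 5*y))/2
 g(y) = sqrt(14)*sqrt(-1/(C1 - 5*y))/2


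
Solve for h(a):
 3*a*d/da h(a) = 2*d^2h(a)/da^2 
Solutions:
 h(a) = C1 + C2*erfi(sqrt(3)*a/2)


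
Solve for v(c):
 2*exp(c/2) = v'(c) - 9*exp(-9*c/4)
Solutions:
 v(c) = C1 + 4*exp(c/2) - 4*exp(-9*c/4)


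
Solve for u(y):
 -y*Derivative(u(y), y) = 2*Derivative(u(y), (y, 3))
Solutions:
 u(y) = C1 + Integral(C2*airyai(-2^(2/3)*y/2) + C3*airybi(-2^(2/3)*y/2), y)


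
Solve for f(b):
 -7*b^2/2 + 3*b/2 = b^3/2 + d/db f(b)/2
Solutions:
 f(b) = C1 - b^4/4 - 7*b^3/3 + 3*b^2/2


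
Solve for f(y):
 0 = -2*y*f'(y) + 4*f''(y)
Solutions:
 f(y) = C1 + C2*erfi(y/2)


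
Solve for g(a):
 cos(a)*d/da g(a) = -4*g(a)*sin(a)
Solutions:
 g(a) = C1*cos(a)^4


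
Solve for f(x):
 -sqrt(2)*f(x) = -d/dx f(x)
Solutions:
 f(x) = C1*exp(sqrt(2)*x)


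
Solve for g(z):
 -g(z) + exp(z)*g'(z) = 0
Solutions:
 g(z) = C1*exp(-exp(-z))


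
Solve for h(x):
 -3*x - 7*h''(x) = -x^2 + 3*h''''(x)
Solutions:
 h(x) = C1 + C2*x + C3*sin(sqrt(21)*x/3) + C4*cos(sqrt(21)*x/3) + x^4/84 - x^3/14 - 3*x^2/49


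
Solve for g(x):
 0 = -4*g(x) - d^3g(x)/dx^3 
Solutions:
 g(x) = C3*exp(-2^(2/3)*x) + (C1*sin(2^(2/3)*sqrt(3)*x/2) + C2*cos(2^(2/3)*sqrt(3)*x/2))*exp(2^(2/3)*x/2)


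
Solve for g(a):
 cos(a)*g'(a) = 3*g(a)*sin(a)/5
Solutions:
 g(a) = C1/cos(a)^(3/5)


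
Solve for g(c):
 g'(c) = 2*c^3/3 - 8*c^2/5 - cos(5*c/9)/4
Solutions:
 g(c) = C1 + c^4/6 - 8*c^3/15 - 9*sin(5*c/9)/20


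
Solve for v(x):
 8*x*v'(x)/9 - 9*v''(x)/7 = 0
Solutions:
 v(x) = C1 + C2*erfi(2*sqrt(7)*x/9)


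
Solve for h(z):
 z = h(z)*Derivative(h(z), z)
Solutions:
 h(z) = -sqrt(C1 + z^2)
 h(z) = sqrt(C1 + z^2)


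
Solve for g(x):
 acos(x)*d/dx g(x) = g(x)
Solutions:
 g(x) = C1*exp(Integral(1/acos(x), x))


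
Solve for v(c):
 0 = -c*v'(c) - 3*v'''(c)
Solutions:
 v(c) = C1 + Integral(C2*airyai(-3^(2/3)*c/3) + C3*airybi(-3^(2/3)*c/3), c)


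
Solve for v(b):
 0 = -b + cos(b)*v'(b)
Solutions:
 v(b) = C1 + Integral(b/cos(b), b)


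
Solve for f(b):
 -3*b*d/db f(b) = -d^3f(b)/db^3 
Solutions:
 f(b) = C1 + Integral(C2*airyai(3^(1/3)*b) + C3*airybi(3^(1/3)*b), b)


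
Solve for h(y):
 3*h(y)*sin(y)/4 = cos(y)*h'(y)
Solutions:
 h(y) = C1/cos(y)^(3/4)


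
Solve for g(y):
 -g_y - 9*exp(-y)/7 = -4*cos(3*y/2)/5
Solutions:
 g(y) = C1 + 8*sin(3*y/2)/15 + 9*exp(-y)/7


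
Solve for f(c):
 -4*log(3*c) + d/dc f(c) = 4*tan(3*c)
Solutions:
 f(c) = C1 + 4*c*log(c) - 4*c + 4*c*log(3) - 4*log(cos(3*c))/3


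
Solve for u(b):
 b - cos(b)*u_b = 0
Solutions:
 u(b) = C1 + Integral(b/cos(b), b)


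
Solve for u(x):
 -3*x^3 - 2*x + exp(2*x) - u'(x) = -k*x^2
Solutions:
 u(x) = C1 + k*x^3/3 - 3*x^4/4 - x^2 + exp(2*x)/2


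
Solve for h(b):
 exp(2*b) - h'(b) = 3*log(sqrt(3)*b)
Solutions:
 h(b) = C1 - 3*b*log(b) + b*(3 - 3*log(3)/2) + exp(2*b)/2


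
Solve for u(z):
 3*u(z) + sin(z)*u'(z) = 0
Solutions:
 u(z) = C1*(cos(z) + 1)^(3/2)/(cos(z) - 1)^(3/2)


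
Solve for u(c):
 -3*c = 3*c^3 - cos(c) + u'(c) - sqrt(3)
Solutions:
 u(c) = C1 - 3*c^4/4 - 3*c^2/2 + sqrt(3)*c + sin(c)


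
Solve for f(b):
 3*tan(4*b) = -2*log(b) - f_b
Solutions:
 f(b) = C1 - 2*b*log(b) + 2*b + 3*log(cos(4*b))/4


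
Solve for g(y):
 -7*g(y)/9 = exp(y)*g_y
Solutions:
 g(y) = C1*exp(7*exp(-y)/9)


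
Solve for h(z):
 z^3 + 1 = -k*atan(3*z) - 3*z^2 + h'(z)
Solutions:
 h(z) = C1 + k*(z*atan(3*z) - log(9*z^2 + 1)/6) + z^4/4 + z^3 + z


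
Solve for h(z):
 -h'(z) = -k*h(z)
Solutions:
 h(z) = C1*exp(k*z)


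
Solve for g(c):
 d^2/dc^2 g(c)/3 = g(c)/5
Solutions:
 g(c) = C1*exp(-sqrt(15)*c/5) + C2*exp(sqrt(15)*c/5)


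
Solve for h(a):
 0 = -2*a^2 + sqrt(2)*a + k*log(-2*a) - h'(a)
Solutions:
 h(a) = C1 - 2*a^3/3 + sqrt(2)*a^2/2 + a*k*log(-a) + a*k*(-1 + log(2))


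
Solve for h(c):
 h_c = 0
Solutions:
 h(c) = C1


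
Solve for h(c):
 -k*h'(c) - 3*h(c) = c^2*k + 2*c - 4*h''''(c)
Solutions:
 h(c) = C1*exp(c*(-2^(1/6)*sqrt((k^2 + sqrt(k^4 + 1024))^(1/3)/4 - 2*2^(1/3)/(k^2 + sqrt(k^4 + 1024))^(1/3)) + sqrt(-2^(5/6)*k/(4*sqrt((k^2 + sqrt(k^4 + 1024))^(1/3)/4 - 2*2^(1/3)/(k^2 + sqrt(k^4 + 1024))^(1/3))) - 2^(1/3)*(k^2 + sqrt(k^4 + 1024))^(1/3)/4 + 2*2^(2/3)/(k^2 + sqrt(k^4 + 1024))^(1/3)))/2) + C2*exp(-c*(2^(1/6)*sqrt((k^2 + sqrt(k^4 + 1024))^(1/3)/4 - 2*2^(1/3)/(k^2 + sqrt(k^4 + 1024))^(1/3)) + sqrt(-2^(5/6)*k/(4*sqrt((k^2 + sqrt(k^4 + 1024))^(1/3)/4 - 2*2^(1/3)/(k^2 + sqrt(k^4 + 1024))^(1/3))) - 2^(1/3)*(k^2 + sqrt(k^4 + 1024))^(1/3)/4 + 2*2^(2/3)/(k^2 + sqrt(k^4 + 1024))^(1/3)))/2) + C3*exp(c*(2^(1/6)*sqrt((k^2 + sqrt(k^4 + 1024))^(1/3)/4 - 2*2^(1/3)/(k^2 + sqrt(k^4 + 1024))^(1/3)) - sqrt(2^(5/6)*k/(4*sqrt((k^2 + sqrt(k^4 + 1024))^(1/3)/4 - 2*2^(1/3)/(k^2 + sqrt(k^4 + 1024))^(1/3))) - 2^(1/3)*(k^2 + sqrt(k^4 + 1024))^(1/3)/4 + 2*2^(2/3)/(k^2 + sqrt(k^4 + 1024))^(1/3)))/2) + C4*exp(c*(2^(1/6)*sqrt((k^2 + sqrt(k^4 + 1024))^(1/3)/4 - 2*2^(1/3)/(k^2 + sqrt(k^4 + 1024))^(1/3)) + sqrt(2^(5/6)*k/(4*sqrt((k^2 + sqrt(k^4 + 1024))^(1/3)/4 - 2*2^(1/3)/(k^2 + sqrt(k^4 + 1024))^(1/3))) - 2^(1/3)*(k^2 + sqrt(k^4 + 1024))^(1/3)/4 + 2*2^(2/3)/(k^2 + sqrt(k^4 + 1024))^(1/3)))/2) - c^2*k/3 + 2*c*k^2/9 - 2*c/3 - 2*k^3/27 + 2*k/9


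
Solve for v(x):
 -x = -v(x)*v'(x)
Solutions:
 v(x) = -sqrt(C1 + x^2)
 v(x) = sqrt(C1 + x^2)


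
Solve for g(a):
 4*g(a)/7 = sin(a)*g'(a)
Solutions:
 g(a) = C1*(cos(a) - 1)^(2/7)/(cos(a) + 1)^(2/7)


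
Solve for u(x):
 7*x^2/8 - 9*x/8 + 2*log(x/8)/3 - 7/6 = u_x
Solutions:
 u(x) = C1 + 7*x^3/24 - 9*x^2/16 + 2*x*log(x)/3 - 11*x/6 - 2*x*log(2)


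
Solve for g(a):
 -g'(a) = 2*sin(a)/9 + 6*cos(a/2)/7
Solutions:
 g(a) = C1 - 12*sin(a/2)/7 + 2*cos(a)/9


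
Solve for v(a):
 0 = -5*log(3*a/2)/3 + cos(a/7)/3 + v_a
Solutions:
 v(a) = C1 + 5*a*log(a)/3 - 5*a/3 - 5*a*log(2)/3 + 5*a*log(3)/3 - 7*sin(a/7)/3


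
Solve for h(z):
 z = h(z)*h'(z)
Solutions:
 h(z) = -sqrt(C1 + z^2)
 h(z) = sqrt(C1 + z^2)


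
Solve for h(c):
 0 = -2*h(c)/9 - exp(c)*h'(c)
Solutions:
 h(c) = C1*exp(2*exp(-c)/9)


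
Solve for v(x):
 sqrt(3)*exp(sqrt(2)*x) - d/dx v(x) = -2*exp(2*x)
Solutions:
 v(x) = C1 + exp(2*x) + sqrt(6)*exp(sqrt(2)*x)/2


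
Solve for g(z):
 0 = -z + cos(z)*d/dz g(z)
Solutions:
 g(z) = C1 + Integral(z/cos(z), z)


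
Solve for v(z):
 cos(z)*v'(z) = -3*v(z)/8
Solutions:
 v(z) = C1*(sin(z) - 1)^(3/16)/(sin(z) + 1)^(3/16)


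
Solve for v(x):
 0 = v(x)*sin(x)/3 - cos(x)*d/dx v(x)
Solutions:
 v(x) = C1/cos(x)^(1/3)


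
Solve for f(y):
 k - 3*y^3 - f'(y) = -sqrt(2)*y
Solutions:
 f(y) = C1 + k*y - 3*y^4/4 + sqrt(2)*y^2/2


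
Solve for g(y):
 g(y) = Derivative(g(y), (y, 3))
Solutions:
 g(y) = C3*exp(y) + (C1*sin(sqrt(3)*y/2) + C2*cos(sqrt(3)*y/2))*exp(-y/2)


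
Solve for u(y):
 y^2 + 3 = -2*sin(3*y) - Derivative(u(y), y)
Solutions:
 u(y) = C1 - y^3/3 - 3*y + 2*cos(3*y)/3


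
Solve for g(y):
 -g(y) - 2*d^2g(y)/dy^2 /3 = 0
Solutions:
 g(y) = C1*sin(sqrt(6)*y/2) + C2*cos(sqrt(6)*y/2)


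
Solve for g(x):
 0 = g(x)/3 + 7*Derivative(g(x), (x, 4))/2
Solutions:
 g(x) = (C1*sin(42^(3/4)*x/42) + C2*cos(42^(3/4)*x/42))*exp(-42^(3/4)*x/42) + (C3*sin(42^(3/4)*x/42) + C4*cos(42^(3/4)*x/42))*exp(42^(3/4)*x/42)


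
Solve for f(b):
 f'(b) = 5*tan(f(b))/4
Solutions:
 f(b) = pi - asin(C1*exp(5*b/4))
 f(b) = asin(C1*exp(5*b/4))


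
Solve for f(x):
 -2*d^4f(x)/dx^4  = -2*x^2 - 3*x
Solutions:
 f(x) = C1 + C2*x + C3*x^2 + C4*x^3 + x^6/360 + x^5/80


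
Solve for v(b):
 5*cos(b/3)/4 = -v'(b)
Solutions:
 v(b) = C1 - 15*sin(b/3)/4


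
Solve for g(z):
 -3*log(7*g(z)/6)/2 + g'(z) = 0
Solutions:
 2*Integral(1/(-log(_y) - log(7) + log(6)), (_y, g(z)))/3 = C1 - z


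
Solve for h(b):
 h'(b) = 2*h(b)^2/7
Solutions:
 h(b) = -7/(C1 + 2*b)


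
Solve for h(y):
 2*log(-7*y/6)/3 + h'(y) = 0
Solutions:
 h(y) = C1 - 2*y*log(-y)/3 + 2*y*(-log(7) + 1 + log(6))/3


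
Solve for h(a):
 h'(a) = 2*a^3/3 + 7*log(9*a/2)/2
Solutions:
 h(a) = C1 + a^4/6 + 7*a*log(a)/2 - 7*a/2 - 7*a*log(2)/2 + 7*a*log(3)


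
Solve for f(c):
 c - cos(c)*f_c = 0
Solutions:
 f(c) = C1 + Integral(c/cos(c), c)


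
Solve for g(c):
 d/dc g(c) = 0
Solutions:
 g(c) = C1


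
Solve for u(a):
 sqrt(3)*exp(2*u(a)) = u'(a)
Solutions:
 u(a) = log(-sqrt(-1/(C1 + sqrt(3)*a))) - log(2)/2
 u(a) = log(-1/(C1 + sqrt(3)*a))/2 - log(2)/2


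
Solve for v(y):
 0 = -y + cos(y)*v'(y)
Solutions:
 v(y) = C1 + Integral(y/cos(y), y)


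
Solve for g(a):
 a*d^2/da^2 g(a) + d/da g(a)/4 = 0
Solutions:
 g(a) = C1 + C2*a^(3/4)


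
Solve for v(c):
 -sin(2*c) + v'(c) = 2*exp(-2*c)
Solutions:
 v(c) = C1 - cos(2*c)/2 - exp(-2*c)


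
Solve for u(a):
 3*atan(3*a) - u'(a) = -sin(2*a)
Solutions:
 u(a) = C1 + 3*a*atan(3*a) - log(9*a^2 + 1)/2 - cos(2*a)/2


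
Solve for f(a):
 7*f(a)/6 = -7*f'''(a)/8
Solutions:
 f(a) = C3*exp(-6^(2/3)*a/3) + (C1*sin(2^(2/3)*3^(1/6)*a/2) + C2*cos(2^(2/3)*3^(1/6)*a/2))*exp(6^(2/3)*a/6)


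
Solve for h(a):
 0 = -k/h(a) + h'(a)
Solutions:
 h(a) = -sqrt(C1 + 2*a*k)
 h(a) = sqrt(C1 + 2*a*k)


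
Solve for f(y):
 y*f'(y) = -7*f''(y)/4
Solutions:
 f(y) = C1 + C2*erf(sqrt(14)*y/7)


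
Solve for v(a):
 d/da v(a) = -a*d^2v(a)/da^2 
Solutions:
 v(a) = C1 + C2*log(a)


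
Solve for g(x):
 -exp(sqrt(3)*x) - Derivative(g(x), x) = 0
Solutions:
 g(x) = C1 - sqrt(3)*exp(sqrt(3)*x)/3


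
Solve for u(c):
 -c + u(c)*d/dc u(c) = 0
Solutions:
 u(c) = -sqrt(C1 + c^2)
 u(c) = sqrt(C1 + c^2)


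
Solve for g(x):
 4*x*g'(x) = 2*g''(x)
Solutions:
 g(x) = C1 + C2*erfi(x)


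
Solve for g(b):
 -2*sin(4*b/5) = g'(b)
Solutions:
 g(b) = C1 + 5*cos(4*b/5)/2


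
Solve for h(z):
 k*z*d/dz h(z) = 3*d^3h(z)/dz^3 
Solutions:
 h(z) = C1 + Integral(C2*airyai(3^(2/3)*k^(1/3)*z/3) + C3*airybi(3^(2/3)*k^(1/3)*z/3), z)


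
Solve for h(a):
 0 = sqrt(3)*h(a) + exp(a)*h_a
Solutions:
 h(a) = C1*exp(sqrt(3)*exp(-a))


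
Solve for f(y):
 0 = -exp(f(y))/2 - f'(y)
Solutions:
 f(y) = log(1/(C1 + y)) + log(2)


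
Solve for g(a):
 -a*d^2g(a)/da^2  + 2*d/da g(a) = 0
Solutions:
 g(a) = C1 + C2*a^3


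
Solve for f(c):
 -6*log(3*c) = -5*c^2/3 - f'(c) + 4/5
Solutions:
 f(c) = C1 - 5*c^3/9 + 6*c*log(c) - 26*c/5 + 6*c*log(3)


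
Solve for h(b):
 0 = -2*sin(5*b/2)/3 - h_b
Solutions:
 h(b) = C1 + 4*cos(5*b/2)/15


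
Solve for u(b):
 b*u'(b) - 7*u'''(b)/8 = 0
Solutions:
 u(b) = C1 + Integral(C2*airyai(2*7^(2/3)*b/7) + C3*airybi(2*7^(2/3)*b/7), b)


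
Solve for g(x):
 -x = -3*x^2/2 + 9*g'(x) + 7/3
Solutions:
 g(x) = C1 + x^3/18 - x^2/18 - 7*x/27


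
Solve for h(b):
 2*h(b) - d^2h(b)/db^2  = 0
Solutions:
 h(b) = C1*exp(-sqrt(2)*b) + C2*exp(sqrt(2)*b)


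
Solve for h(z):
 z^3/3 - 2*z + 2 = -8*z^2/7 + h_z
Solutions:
 h(z) = C1 + z^4/12 + 8*z^3/21 - z^2 + 2*z


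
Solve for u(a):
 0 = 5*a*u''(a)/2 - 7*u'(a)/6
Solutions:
 u(a) = C1 + C2*a^(22/15)


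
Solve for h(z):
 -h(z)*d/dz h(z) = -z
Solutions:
 h(z) = -sqrt(C1 + z^2)
 h(z) = sqrt(C1 + z^2)


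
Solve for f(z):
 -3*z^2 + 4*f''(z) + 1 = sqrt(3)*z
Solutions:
 f(z) = C1 + C2*z + z^4/16 + sqrt(3)*z^3/24 - z^2/8


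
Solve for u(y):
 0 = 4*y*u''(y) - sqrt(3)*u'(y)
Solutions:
 u(y) = C1 + C2*y^(sqrt(3)/4 + 1)


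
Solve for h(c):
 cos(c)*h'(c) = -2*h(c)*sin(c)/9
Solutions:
 h(c) = C1*cos(c)^(2/9)


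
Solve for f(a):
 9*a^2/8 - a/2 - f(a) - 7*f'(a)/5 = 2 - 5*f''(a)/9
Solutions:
 f(a) = C1*exp(3*a*(21 - sqrt(941))/50) + C2*exp(3*a*(21 + sqrt(941))/50) + 9*a^2/8 - 73*a/20 + 109/25


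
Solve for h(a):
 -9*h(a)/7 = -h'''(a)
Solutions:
 h(a) = C3*exp(21^(2/3)*a/7) + (C1*sin(3*3^(1/6)*7^(2/3)*a/14) + C2*cos(3*3^(1/6)*7^(2/3)*a/14))*exp(-21^(2/3)*a/14)


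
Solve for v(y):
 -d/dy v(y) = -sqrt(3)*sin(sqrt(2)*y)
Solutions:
 v(y) = C1 - sqrt(6)*cos(sqrt(2)*y)/2


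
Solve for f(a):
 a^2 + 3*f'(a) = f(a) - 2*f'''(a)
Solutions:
 f(a) = C1*exp(2^(1/3)*a*(-(1 + sqrt(3))^(1/3) + 2^(1/3)/(1 + sqrt(3))^(1/3))/4)*sin(2^(1/3)*sqrt(3)*a*(2^(1/3)/(1 + sqrt(3))^(1/3) + (1 + sqrt(3))^(1/3))/4) + C2*exp(2^(1/3)*a*(-(1 + sqrt(3))^(1/3) + 2^(1/3)/(1 + sqrt(3))^(1/3))/4)*cos(2^(1/3)*sqrt(3)*a*(2^(1/3)/(1 + sqrt(3))^(1/3) + (1 + sqrt(3))^(1/3))/4) + C3*exp(-2^(1/3)*a*(-(1 + sqrt(3))^(1/3) + 2^(1/3)/(1 + sqrt(3))^(1/3))/2) + a^2 + 6*a + 18


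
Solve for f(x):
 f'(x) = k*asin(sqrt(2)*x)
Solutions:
 f(x) = C1 + k*(x*asin(sqrt(2)*x) + sqrt(2)*sqrt(1 - 2*x^2)/2)


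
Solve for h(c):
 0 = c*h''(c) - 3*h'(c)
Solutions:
 h(c) = C1 + C2*c^4


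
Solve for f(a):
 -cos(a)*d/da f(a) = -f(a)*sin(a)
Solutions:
 f(a) = C1/cos(a)


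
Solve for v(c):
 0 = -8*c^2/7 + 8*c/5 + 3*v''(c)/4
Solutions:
 v(c) = C1 + C2*c + 8*c^4/63 - 16*c^3/45


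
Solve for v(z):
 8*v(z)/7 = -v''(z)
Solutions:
 v(z) = C1*sin(2*sqrt(14)*z/7) + C2*cos(2*sqrt(14)*z/7)


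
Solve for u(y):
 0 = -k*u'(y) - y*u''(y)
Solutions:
 u(y) = C1 + y^(1 - re(k))*(C2*sin(log(y)*Abs(im(k))) + C3*cos(log(y)*im(k)))


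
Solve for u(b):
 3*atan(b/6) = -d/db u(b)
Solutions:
 u(b) = C1 - 3*b*atan(b/6) + 9*log(b^2 + 36)


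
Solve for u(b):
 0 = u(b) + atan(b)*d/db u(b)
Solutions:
 u(b) = C1*exp(-Integral(1/atan(b), b))


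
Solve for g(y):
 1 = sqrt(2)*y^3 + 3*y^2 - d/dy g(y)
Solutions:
 g(y) = C1 + sqrt(2)*y^4/4 + y^3 - y


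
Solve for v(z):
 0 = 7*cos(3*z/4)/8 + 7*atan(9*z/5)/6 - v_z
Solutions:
 v(z) = C1 + 7*z*atan(9*z/5)/6 - 35*log(81*z^2 + 25)/108 + 7*sin(3*z/4)/6


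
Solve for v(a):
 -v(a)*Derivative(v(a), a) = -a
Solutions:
 v(a) = -sqrt(C1 + a^2)
 v(a) = sqrt(C1 + a^2)


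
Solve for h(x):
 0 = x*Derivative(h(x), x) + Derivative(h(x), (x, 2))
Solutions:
 h(x) = C1 + C2*erf(sqrt(2)*x/2)


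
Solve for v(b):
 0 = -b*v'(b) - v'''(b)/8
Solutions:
 v(b) = C1 + Integral(C2*airyai(-2*b) + C3*airybi(-2*b), b)


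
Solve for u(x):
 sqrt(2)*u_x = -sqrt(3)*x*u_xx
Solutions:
 u(x) = C1 + C2*x^(1 - sqrt(6)/3)


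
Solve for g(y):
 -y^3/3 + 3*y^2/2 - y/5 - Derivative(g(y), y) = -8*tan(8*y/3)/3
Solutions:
 g(y) = C1 - y^4/12 + y^3/2 - y^2/10 - log(cos(8*y/3))


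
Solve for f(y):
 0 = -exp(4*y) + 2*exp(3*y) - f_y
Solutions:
 f(y) = C1 - exp(4*y)/4 + 2*exp(3*y)/3


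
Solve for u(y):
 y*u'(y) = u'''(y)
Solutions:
 u(y) = C1 + Integral(C2*airyai(y) + C3*airybi(y), y)


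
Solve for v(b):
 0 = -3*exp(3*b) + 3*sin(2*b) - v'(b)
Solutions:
 v(b) = C1 - exp(3*b) - 3*cos(2*b)/2


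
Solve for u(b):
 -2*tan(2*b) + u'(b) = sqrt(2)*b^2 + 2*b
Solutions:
 u(b) = C1 + sqrt(2)*b^3/3 + b^2 - log(cos(2*b))


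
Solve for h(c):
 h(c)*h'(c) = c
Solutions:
 h(c) = -sqrt(C1 + c^2)
 h(c) = sqrt(C1 + c^2)


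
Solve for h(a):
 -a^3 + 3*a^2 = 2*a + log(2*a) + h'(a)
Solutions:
 h(a) = C1 - a^4/4 + a^3 - a^2 - a*log(a) - a*log(2) + a


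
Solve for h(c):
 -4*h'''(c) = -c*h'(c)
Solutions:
 h(c) = C1 + Integral(C2*airyai(2^(1/3)*c/2) + C3*airybi(2^(1/3)*c/2), c)


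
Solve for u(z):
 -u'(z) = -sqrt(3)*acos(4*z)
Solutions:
 u(z) = C1 + sqrt(3)*(z*acos(4*z) - sqrt(1 - 16*z^2)/4)


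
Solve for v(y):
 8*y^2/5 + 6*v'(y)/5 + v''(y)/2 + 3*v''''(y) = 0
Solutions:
 v(y) = C1 + C2*exp(-y*(-50^(1/3)*(108 + sqrt(11714))^(1/3) + 5*20^(1/3)/(108 + sqrt(11714))^(1/3))/60)*sin(sqrt(3)*y*(5*20^(1/3)/(108 + sqrt(11714))^(1/3) + 50^(1/3)*(108 + sqrt(11714))^(1/3))/60) + C3*exp(-y*(-50^(1/3)*(108 + sqrt(11714))^(1/3) + 5*20^(1/3)/(108 + sqrt(11714))^(1/3))/60)*cos(sqrt(3)*y*(5*20^(1/3)/(108 + sqrt(11714))^(1/3) + 50^(1/3)*(108 + sqrt(11714))^(1/3))/60) + C4*exp(y*(-50^(1/3)*(108 + sqrt(11714))^(1/3) + 5*20^(1/3)/(108 + sqrt(11714))^(1/3))/30) - 4*y^3/9 + 5*y^2/9 - 25*y/54


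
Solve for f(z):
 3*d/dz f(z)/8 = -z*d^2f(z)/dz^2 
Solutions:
 f(z) = C1 + C2*z^(5/8)


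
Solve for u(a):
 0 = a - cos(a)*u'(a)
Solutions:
 u(a) = C1 + Integral(a/cos(a), a)


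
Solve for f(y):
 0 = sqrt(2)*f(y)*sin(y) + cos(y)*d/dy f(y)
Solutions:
 f(y) = C1*cos(y)^(sqrt(2))


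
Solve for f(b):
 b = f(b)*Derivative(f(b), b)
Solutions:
 f(b) = -sqrt(C1 + b^2)
 f(b) = sqrt(C1 + b^2)


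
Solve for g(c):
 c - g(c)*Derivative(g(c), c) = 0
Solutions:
 g(c) = -sqrt(C1 + c^2)
 g(c) = sqrt(C1 + c^2)


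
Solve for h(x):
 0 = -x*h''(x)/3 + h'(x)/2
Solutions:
 h(x) = C1 + C2*x^(5/2)


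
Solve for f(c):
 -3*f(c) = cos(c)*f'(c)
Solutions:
 f(c) = C1*(sin(c) - 1)^(3/2)/(sin(c) + 1)^(3/2)


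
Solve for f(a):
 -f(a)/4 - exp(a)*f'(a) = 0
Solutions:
 f(a) = C1*exp(exp(-a)/4)


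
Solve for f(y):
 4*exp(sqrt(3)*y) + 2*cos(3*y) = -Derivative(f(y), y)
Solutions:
 f(y) = C1 - 4*sqrt(3)*exp(sqrt(3)*y)/3 - 2*sin(3*y)/3


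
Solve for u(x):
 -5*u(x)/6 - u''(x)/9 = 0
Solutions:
 u(x) = C1*sin(sqrt(30)*x/2) + C2*cos(sqrt(30)*x/2)


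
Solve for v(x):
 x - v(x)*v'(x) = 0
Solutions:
 v(x) = -sqrt(C1 + x^2)
 v(x) = sqrt(C1 + x^2)


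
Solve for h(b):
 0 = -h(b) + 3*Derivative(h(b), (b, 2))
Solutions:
 h(b) = C1*exp(-sqrt(3)*b/3) + C2*exp(sqrt(3)*b/3)


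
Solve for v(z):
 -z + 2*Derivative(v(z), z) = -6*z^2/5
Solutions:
 v(z) = C1 - z^3/5 + z^2/4


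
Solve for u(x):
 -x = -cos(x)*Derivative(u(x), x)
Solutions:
 u(x) = C1 + Integral(x/cos(x), x)


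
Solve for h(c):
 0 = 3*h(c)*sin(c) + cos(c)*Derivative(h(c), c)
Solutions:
 h(c) = C1*cos(c)^3


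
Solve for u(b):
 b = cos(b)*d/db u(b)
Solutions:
 u(b) = C1 + Integral(b/cos(b), b)


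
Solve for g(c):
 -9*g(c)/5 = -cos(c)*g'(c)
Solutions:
 g(c) = C1*(sin(c) + 1)^(9/10)/(sin(c) - 1)^(9/10)


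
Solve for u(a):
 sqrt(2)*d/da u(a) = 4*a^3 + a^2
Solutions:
 u(a) = C1 + sqrt(2)*a^4/2 + sqrt(2)*a^3/6


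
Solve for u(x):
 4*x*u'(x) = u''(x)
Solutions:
 u(x) = C1 + C2*erfi(sqrt(2)*x)


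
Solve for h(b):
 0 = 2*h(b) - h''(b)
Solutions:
 h(b) = C1*exp(-sqrt(2)*b) + C2*exp(sqrt(2)*b)


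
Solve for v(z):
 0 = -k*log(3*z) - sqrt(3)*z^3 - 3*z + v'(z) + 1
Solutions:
 v(z) = C1 + k*z*log(z) - k*z + k*z*log(3) + sqrt(3)*z^4/4 + 3*z^2/2 - z


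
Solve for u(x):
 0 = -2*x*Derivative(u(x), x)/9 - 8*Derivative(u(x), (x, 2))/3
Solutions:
 u(x) = C1 + C2*erf(sqrt(6)*x/12)


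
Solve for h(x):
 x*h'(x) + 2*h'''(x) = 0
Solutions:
 h(x) = C1 + Integral(C2*airyai(-2^(2/3)*x/2) + C3*airybi(-2^(2/3)*x/2), x)


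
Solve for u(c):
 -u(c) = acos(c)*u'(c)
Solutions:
 u(c) = C1*exp(-Integral(1/acos(c), c))


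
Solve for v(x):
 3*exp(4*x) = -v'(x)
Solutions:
 v(x) = C1 - 3*exp(4*x)/4


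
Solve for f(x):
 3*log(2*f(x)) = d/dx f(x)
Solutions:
 -Integral(1/(log(_y) + log(2)), (_y, f(x)))/3 = C1 - x


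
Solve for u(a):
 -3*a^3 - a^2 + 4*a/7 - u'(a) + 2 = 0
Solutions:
 u(a) = C1 - 3*a^4/4 - a^3/3 + 2*a^2/7 + 2*a


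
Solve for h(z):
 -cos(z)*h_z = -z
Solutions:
 h(z) = C1 + Integral(z/cos(z), z)


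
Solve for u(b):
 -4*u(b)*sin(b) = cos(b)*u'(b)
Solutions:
 u(b) = C1*cos(b)^4


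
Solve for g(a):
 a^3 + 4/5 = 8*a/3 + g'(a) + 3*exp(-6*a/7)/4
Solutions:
 g(a) = C1 + a^4/4 - 4*a^2/3 + 4*a/5 + 7*exp(-6*a/7)/8


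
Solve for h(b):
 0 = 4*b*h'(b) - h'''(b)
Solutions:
 h(b) = C1 + Integral(C2*airyai(2^(2/3)*b) + C3*airybi(2^(2/3)*b), b)


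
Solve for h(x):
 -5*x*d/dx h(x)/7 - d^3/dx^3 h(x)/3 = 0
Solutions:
 h(x) = C1 + Integral(C2*airyai(-15^(1/3)*7^(2/3)*x/7) + C3*airybi(-15^(1/3)*7^(2/3)*x/7), x)


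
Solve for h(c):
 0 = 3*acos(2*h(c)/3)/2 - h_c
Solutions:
 Integral(1/acos(2*_y/3), (_y, h(c))) = C1 + 3*c/2


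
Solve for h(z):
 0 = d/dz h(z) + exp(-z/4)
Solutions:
 h(z) = C1 + 4*exp(-z/4)


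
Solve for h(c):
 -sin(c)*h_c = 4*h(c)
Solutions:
 h(c) = C1*(cos(c)^2 + 2*cos(c) + 1)/(cos(c)^2 - 2*cos(c) + 1)


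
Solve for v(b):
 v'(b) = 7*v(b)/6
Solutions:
 v(b) = C1*exp(7*b/6)


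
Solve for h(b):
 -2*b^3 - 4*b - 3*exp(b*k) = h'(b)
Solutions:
 h(b) = C1 - b^4/2 - 2*b^2 - 3*exp(b*k)/k


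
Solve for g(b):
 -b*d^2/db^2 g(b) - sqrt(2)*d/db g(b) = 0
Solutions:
 g(b) = C1 + C2*b^(1 - sqrt(2))


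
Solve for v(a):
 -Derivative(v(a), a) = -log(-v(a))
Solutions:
 -li(-v(a)) = C1 + a


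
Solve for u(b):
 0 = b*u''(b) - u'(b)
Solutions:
 u(b) = C1 + C2*b^2


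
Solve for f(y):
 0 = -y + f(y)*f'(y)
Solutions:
 f(y) = -sqrt(C1 + y^2)
 f(y) = sqrt(C1 + y^2)


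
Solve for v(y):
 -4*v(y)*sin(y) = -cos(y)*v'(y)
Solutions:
 v(y) = C1/cos(y)^4


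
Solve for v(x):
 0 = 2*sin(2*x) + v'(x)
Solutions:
 v(x) = C1 + cos(2*x)


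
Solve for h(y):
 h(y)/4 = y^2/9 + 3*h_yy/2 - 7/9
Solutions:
 h(y) = C1*exp(-sqrt(6)*y/6) + C2*exp(sqrt(6)*y/6) + 4*y^2/9 + 20/9


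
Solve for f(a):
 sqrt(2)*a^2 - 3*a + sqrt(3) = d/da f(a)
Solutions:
 f(a) = C1 + sqrt(2)*a^3/3 - 3*a^2/2 + sqrt(3)*a


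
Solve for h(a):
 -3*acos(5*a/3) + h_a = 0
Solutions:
 h(a) = C1 + 3*a*acos(5*a/3) - 3*sqrt(9 - 25*a^2)/5


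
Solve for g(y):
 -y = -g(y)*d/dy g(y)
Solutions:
 g(y) = -sqrt(C1 + y^2)
 g(y) = sqrt(C1 + y^2)


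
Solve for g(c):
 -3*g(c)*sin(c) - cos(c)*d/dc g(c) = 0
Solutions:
 g(c) = C1*cos(c)^3


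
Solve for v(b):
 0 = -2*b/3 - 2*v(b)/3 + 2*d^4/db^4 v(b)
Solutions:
 v(b) = C1*exp(-3^(3/4)*b/3) + C2*exp(3^(3/4)*b/3) + C3*sin(3^(3/4)*b/3) + C4*cos(3^(3/4)*b/3) - b


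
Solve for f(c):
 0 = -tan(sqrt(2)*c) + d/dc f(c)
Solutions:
 f(c) = C1 - sqrt(2)*log(cos(sqrt(2)*c))/2


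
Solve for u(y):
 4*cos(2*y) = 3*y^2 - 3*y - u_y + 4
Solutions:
 u(y) = C1 + y^3 - 3*y^2/2 + 4*y - 4*sin(y)*cos(y)


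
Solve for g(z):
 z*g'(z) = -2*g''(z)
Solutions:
 g(z) = C1 + C2*erf(z/2)


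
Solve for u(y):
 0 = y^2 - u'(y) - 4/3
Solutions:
 u(y) = C1 + y^3/3 - 4*y/3


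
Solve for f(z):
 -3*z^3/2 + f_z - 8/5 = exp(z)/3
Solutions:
 f(z) = C1 + 3*z^4/8 + 8*z/5 + exp(z)/3


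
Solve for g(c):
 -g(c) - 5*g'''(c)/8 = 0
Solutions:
 g(c) = C3*exp(-2*5^(2/3)*c/5) + (C1*sin(sqrt(3)*5^(2/3)*c/5) + C2*cos(sqrt(3)*5^(2/3)*c/5))*exp(5^(2/3)*c/5)


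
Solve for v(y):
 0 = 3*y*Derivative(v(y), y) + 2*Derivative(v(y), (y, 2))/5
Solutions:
 v(y) = C1 + C2*erf(sqrt(15)*y/2)


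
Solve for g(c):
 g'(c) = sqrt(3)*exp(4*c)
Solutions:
 g(c) = C1 + sqrt(3)*exp(4*c)/4


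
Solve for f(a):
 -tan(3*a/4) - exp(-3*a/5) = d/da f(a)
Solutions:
 f(a) = C1 - 2*log(tan(3*a/4)^2 + 1)/3 + 5*exp(-3*a/5)/3


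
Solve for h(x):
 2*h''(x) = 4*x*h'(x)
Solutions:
 h(x) = C1 + C2*erfi(x)


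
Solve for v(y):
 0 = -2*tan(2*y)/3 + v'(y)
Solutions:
 v(y) = C1 - log(cos(2*y))/3


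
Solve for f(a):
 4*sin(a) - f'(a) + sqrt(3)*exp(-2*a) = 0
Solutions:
 f(a) = C1 - 4*cos(a) - sqrt(3)*exp(-2*a)/2


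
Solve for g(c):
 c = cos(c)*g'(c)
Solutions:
 g(c) = C1 + Integral(c/cos(c), c)


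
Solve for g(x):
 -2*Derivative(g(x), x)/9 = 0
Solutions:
 g(x) = C1


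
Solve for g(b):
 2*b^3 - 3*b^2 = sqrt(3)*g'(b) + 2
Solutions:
 g(b) = C1 + sqrt(3)*b^4/6 - sqrt(3)*b^3/3 - 2*sqrt(3)*b/3


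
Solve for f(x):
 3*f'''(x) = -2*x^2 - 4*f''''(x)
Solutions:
 f(x) = C1 + C2*x + C3*x^2 + C4*exp(-3*x/4) - x^5/90 + 2*x^4/27 - 32*x^3/81


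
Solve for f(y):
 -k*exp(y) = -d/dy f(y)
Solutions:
 f(y) = C1 + k*exp(y)


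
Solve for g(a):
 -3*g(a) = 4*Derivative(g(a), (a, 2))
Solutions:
 g(a) = C1*sin(sqrt(3)*a/2) + C2*cos(sqrt(3)*a/2)


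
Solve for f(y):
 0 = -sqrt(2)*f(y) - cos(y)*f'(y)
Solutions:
 f(y) = C1*(sin(y) - 1)^(sqrt(2)/2)/(sin(y) + 1)^(sqrt(2)/2)


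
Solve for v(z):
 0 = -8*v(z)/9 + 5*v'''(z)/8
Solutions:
 v(z) = C3*exp(4*75^(1/3)*z/15) + (C1*sin(2*3^(5/6)*5^(2/3)*z/15) + C2*cos(2*3^(5/6)*5^(2/3)*z/15))*exp(-2*75^(1/3)*z/15)


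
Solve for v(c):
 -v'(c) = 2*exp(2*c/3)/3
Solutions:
 v(c) = C1 - exp(c)^(2/3)


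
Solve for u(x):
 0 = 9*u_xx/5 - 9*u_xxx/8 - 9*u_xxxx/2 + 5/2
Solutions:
 u(x) = C1 + C2*x + C3*exp(x*(-5 + sqrt(665))/40) + C4*exp(-x*(5 + sqrt(665))/40) - 25*x^2/36


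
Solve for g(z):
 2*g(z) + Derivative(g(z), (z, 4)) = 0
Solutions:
 g(z) = (C1*sin(2^(3/4)*z/2) + C2*cos(2^(3/4)*z/2))*exp(-2^(3/4)*z/2) + (C3*sin(2^(3/4)*z/2) + C4*cos(2^(3/4)*z/2))*exp(2^(3/4)*z/2)


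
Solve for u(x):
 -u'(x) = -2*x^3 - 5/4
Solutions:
 u(x) = C1 + x^4/2 + 5*x/4


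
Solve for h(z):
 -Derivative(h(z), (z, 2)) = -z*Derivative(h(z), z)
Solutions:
 h(z) = C1 + C2*erfi(sqrt(2)*z/2)


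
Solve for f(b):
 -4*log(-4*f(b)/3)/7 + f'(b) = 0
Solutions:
 -7*Integral(1/(log(-_y) - log(3) + 2*log(2)), (_y, f(b)))/4 = C1 - b
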